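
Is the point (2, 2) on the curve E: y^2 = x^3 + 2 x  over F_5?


Check whether y^2 = x^3 + 2 x + 0 (mod 5) for (x, y) = (2, 2).
LHS: y^2 = 2^2 mod 5 = 4
RHS: x^3 + 2 x + 0 = 2^3 + 2*2 + 0 mod 5 = 2
LHS != RHS

No, not on the curve


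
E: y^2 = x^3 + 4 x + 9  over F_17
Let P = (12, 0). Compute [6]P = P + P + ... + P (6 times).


k = 6 = 110_2 (binary, LSB first: 011)
Double-and-add from P = (12, 0):
  bit 0 = 0: acc unchanged = O
  bit 1 = 1: acc = O + O = O
  bit 2 = 1: acc = O + O = O

6P = O


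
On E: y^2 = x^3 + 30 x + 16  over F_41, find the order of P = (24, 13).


Compute successive multiples of P until we hit O:
  1P = (24, 13)
  2P = (25, 14)
  3P = (34, 18)
  4P = (14, 33)
  5P = (7, 35)
  6P = (6, 24)
  7P = (32, 1)
  8P = (18, 19)
  ... (continuing to 25P)
  25P = O

ord(P) = 25


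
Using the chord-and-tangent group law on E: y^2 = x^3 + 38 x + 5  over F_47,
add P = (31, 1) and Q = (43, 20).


P != Q, so use the chord formula.
s = (y2 - y1) / (x2 - x1) = (19) / (12) mod 47 = 29
x3 = s^2 - x1 - x2 mod 47 = 29^2 - 31 - 43 = 15
y3 = s (x1 - x3) - y1 mod 47 = 29 * (31 - 15) - 1 = 40

P + Q = (15, 40)


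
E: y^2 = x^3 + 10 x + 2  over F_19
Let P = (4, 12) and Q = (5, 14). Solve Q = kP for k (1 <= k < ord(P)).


Enumerate multiples of P until we hit Q = (5, 14):
  1P = (4, 12)
  2P = (8, 10)
  3P = (12, 11)
  4P = (14, 13)
  5P = (5, 5)
  6P = (2, 12)
  7P = (13, 7)
  8P = (7, 15)
  9P = (9, 2)
  10P = (10, 0)
  11P = (9, 17)
  12P = (7, 4)
  13P = (13, 12)
  14P = (2, 7)
  15P = (5, 14)
Match found at i = 15.

k = 15


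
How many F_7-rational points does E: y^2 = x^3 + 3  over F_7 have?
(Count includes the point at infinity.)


For each x in F_7, count y with y^2 = x^3 + 0 x + 3 mod 7:
  x = 1: RHS = 4, y in [2, 5]  -> 2 point(s)
  x = 2: RHS = 4, y in [2, 5]  -> 2 point(s)
  x = 3: RHS = 2, y in [3, 4]  -> 2 point(s)
  x = 4: RHS = 4, y in [2, 5]  -> 2 point(s)
  x = 5: RHS = 2, y in [3, 4]  -> 2 point(s)
  x = 6: RHS = 2, y in [3, 4]  -> 2 point(s)
Affine points: 12. Add the point at infinity: total = 13.

#E(F_7) = 13


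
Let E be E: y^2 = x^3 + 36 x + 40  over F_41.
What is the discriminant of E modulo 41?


4 a^3 + 27 b^2 = 4*36^3 + 27*40^2 = 186624 + 43200 = 229824
Delta = -16 * (229824) = -3677184
Delta mod 41 = 24

Delta = 24 (mod 41)


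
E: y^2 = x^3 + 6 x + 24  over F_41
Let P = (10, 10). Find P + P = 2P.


Doubling: s = (3 x1^2 + a) / (2 y1)
s = (3*10^2 + 6) / (2*10) mod 41 = 3
x3 = s^2 - 2 x1 mod 41 = 3^2 - 2*10 = 30
y3 = s (x1 - x3) - y1 mod 41 = 3 * (10 - 30) - 10 = 12

2P = (30, 12)


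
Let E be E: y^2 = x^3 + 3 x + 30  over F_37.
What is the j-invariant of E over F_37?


Delta = -16(4 a^3 + 27 b^2) mod 37 = 7
-1728 * (4 a)^3 = -1728 * (4*3)^3 mod 37 = 27
j = 27 * 7^(-1) mod 37 = 25

j = 25 (mod 37)


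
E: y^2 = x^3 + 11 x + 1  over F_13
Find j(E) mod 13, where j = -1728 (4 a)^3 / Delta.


Delta = -16(4 a^3 + 27 b^2) mod 13 = 2
-1728 * (4 a)^3 = -1728 * (4*11)^3 mod 13 = 8
j = 8 * 2^(-1) mod 13 = 4

j = 4 (mod 13)


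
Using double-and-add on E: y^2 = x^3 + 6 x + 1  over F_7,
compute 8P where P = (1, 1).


k = 8 = 1000_2 (binary, LSB first: 0001)
Double-and-add from P = (1, 1):
  bit 0 = 0: acc unchanged = O
  bit 1 = 0: acc unchanged = O
  bit 2 = 0: acc unchanged = O
  bit 3 = 1: acc = O + (3, 5) = (3, 5)

8P = (3, 5)


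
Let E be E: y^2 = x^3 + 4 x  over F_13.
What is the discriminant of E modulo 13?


4 a^3 + 27 b^2 = 4*4^3 + 27*0^2 = 256 + 0 = 256
Delta = -16 * (256) = -4096
Delta mod 13 = 12

Delta = 12 (mod 13)


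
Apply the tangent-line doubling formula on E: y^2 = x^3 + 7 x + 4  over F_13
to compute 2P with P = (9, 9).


Doubling: s = (3 x1^2 + a) / (2 y1)
s = (3*9^2 + 7) / (2*9) mod 13 = 11
x3 = s^2 - 2 x1 mod 13 = 11^2 - 2*9 = 12
y3 = s (x1 - x3) - y1 mod 13 = 11 * (9 - 12) - 9 = 10

2P = (12, 10)


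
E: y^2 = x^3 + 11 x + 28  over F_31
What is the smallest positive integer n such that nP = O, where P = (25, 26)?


Compute successive multiples of P until we hit O:
  1P = (25, 26)
  2P = (20, 23)
  3P = (0, 20)
  4P = (7, 18)
  5P = (8, 16)
  6P = (8, 15)
  7P = (7, 13)
  8P = (0, 11)
  ... (continuing to 11P)
  11P = O

ord(P) = 11


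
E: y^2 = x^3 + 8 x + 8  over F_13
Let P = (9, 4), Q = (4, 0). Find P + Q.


P != Q, so use the chord formula.
s = (y2 - y1) / (x2 - x1) = (9) / (8) mod 13 = 6
x3 = s^2 - x1 - x2 mod 13 = 6^2 - 9 - 4 = 10
y3 = s (x1 - x3) - y1 mod 13 = 6 * (9 - 10) - 4 = 3

P + Q = (10, 3)


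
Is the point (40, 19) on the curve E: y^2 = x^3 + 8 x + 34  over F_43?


Check whether y^2 = x^3 + 8 x + 34 (mod 43) for (x, y) = (40, 19).
LHS: y^2 = 19^2 mod 43 = 17
RHS: x^3 + 8 x + 34 = 40^3 + 8*40 + 34 mod 43 = 26
LHS != RHS

No, not on the curve


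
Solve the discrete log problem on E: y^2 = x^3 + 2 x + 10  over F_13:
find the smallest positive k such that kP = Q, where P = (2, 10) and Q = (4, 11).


Enumerate multiples of P until we hit Q = (4, 11):
  1P = (2, 10)
  2P = (0, 7)
  3P = (10, 4)
  4P = (4, 11)
Match found at i = 4.

k = 4


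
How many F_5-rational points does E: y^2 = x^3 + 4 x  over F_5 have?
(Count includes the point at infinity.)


For each x in F_5, count y with y^2 = x^3 + 4 x + 0 mod 5:
  x = 0: RHS = 0, y in [0]  -> 1 point(s)
  x = 1: RHS = 0, y in [0]  -> 1 point(s)
  x = 2: RHS = 1, y in [1, 4]  -> 2 point(s)
  x = 3: RHS = 4, y in [2, 3]  -> 2 point(s)
  x = 4: RHS = 0, y in [0]  -> 1 point(s)
Affine points: 7. Add the point at infinity: total = 8.

#E(F_5) = 8


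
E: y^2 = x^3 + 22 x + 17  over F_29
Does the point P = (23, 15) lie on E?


Check whether y^2 = x^3 + 22 x + 17 (mod 29) for (x, y) = (23, 15).
LHS: y^2 = 15^2 mod 29 = 22
RHS: x^3 + 22 x + 17 = 23^3 + 22*23 + 17 mod 29 = 17
LHS != RHS

No, not on the curve


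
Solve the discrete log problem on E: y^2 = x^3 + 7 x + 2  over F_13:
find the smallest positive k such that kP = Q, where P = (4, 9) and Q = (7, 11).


Enumerate multiples of P until we hit Q = (7, 11):
  1P = (4, 9)
  2P = (9, 1)
  3P = (1, 7)
  4P = (7, 2)
  5P = (6, 0)
  6P = (7, 11)
Match found at i = 6.

k = 6


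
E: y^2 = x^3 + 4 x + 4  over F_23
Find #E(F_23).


For each x in F_23, count y with y^2 = x^3 + 4 x + 4 mod 23:
  x = 0: RHS = 4, y in [2, 21]  -> 2 point(s)
  x = 1: RHS = 9, y in [3, 20]  -> 2 point(s)
  x = 10: RHS = 9, y in [3, 20]  -> 2 point(s)
  x = 12: RHS = 9, y in [3, 20]  -> 2 point(s)
  x = 15: RHS = 12, y in [9, 14]  -> 2 point(s)
  x = 16: RHS = 1, y in [1, 22]  -> 2 point(s)
  x = 19: RHS = 16, y in [4, 19]  -> 2 point(s)
Affine points: 14. Add the point at infinity: total = 15.

#E(F_23) = 15


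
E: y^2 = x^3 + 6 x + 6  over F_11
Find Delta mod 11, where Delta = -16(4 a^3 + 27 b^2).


4 a^3 + 27 b^2 = 4*6^3 + 27*6^2 = 864 + 972 = 1836
Delta = -16 * (1836) = -29376
Delta mod 11 = 5

Delta = 5 (mod 11)


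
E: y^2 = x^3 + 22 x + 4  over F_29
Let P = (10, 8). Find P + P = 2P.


Doubling: s = (3 x1^2 + a) / (2 y1)
s = (3*10^2 + 22) / (2*8) mod 29 = 2
x3 = s^2 - 2 x1 mod 29 = 2^2 - 2*10 = 13
y3 = s (x1 - x3) - y1 mod 29 = 2 * (10 - 13) - 8 = 15

2P = (13, 15)


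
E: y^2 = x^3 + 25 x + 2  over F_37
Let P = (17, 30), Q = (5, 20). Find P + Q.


P != Q, so use the chord formula.
s = (y2 - y1) / (x2 - x1) = (27) / (25) mod 37 = 7
x3 = s^2 - x1 - x2 mod 37 = 7^2 - 17 - 5 = 27
y3 = s (x1 - x3) - y1 mod 37 = 7 * (17 - 27) - 30 = 11

P + Q = (27, 11)


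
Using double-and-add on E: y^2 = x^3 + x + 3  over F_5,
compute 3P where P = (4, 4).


k = 3 = 11_2 (binary, LSB first: 11)
Double-and-add from P = (4, 4):
  bit 0 = 1: acc = O + (4, 4) = (4, 4)
  bit 1 = 1: acc = (4, 4) + (1, 0) = (4, 1)

3P = (4, 1)


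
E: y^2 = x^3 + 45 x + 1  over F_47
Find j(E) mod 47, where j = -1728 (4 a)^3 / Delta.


Delta = -16(4 a^3 + 27 b^2) mod 47 = 33
-1728 * (4 a)^3 = -1728 * (4*45)^3 mod 47 = 8
j = 8 * 33^(-1) mod 47 = 33

j = 33 (mod 47)


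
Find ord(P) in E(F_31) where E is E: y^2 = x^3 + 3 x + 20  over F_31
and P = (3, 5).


Compute successive multiples of P until we hit O:
  1P = (3, 5)
  2P = (3, 26)
  3P = O

ord(P) = 3


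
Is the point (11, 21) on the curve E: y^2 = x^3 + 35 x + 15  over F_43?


Check whether y^2 = x^3 + 35 x + 15 (mod 43) for (x, y) = (11, 21).
LHS: y^2 = 21^2 mod 43 = 11
RHS: x^3 + 35 x + 15 = 11^3 + 35*11 + 15 mod 43 = 11
LHS = RHS

Yes, on the curve


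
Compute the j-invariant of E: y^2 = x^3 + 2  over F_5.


Delta = -16(4 a^3 + 27 b^2) mod 5 = 2
-1728 * (4 a)^3 = -1728 * (4*0)^3 mod 5 = 0
j = 0 * 2^(-1) mod 5 = 0

j = 0 (mod 5)


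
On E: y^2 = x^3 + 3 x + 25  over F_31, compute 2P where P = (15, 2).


Doubling: s = (3 x1^2 + a) / (2 y1)
s = (3*15^2 + 3) / (2*2) mod 31 = 30
x3 = s^2 - 2 x1 mod 31 = 30^2 - 2*15 = 2
y3 = s (x1 - x3) - y1 mod 31 = 30 * (15 - 2) - 2 = 16

2P = (2, 16)


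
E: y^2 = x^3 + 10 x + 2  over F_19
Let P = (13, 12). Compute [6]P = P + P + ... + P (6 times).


k = 6 = 110_2 (binary, LSB first: 011)
Double-and-add from P = (13, 12):
  bit 0 = 0: acc unchanged = O
  bit 1 = 1: acc = O + (2, 12) = (2, 12)
  bit 2 = 1: acc = (2, 12) + (7, 4) = (8, 9)

6P = (8, 9)


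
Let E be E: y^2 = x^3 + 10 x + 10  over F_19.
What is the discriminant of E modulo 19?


4 a^3 + 27 b^2 = 4*10^3 + 27*10^2 = 4000 + 2700 = 6700
Delta = -16 * (6700) = -107200
Delta mod 19 = 17

Delta = 17 (mod 19)


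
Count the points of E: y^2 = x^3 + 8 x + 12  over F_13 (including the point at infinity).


For each x in F_13, count y with y^2 = x^3 + 8 x + 12 mod 13:
  x = 0: RHS = 12, y in [5, 8]  -> 2 point(s)
  x = 2: RHS = 10, y in [6, 7]  -> 2 point(s)
  x = 4: RHS = 4, y in [2, 11]  -> 2 point(s)
  x = 6: RHS = 3, y in [4, 9]  -> 2 point(s)
  x = 8: RHS = 3, y in [4, 9]  -> 2 point(s)
  x = 10: RHS = 0, y in [0]  -> 1 point(s)
  x = 11: RHS = 1, y in [1, 12]  -> 2 point(s)
  x = 12: RHS = 3, y in [4, 9]  -> 2 point(s)
Affine points: 15. Add the point at infinity: total = 16.

#E(F_13) = 16


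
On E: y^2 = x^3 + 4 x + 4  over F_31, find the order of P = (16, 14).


Compute successive multiples of P until we hit O:
  1P = (16, 14)
  2P = (0, 2)
  3P = (2, 12)
  4P = (1, 28)
  5P = (23, 7)
  6P = (24, 25)
  7P = (5, 5)
  8P = (14, 13)
  ... (continuing to 31P)
  31P = O

ord(P) = 31


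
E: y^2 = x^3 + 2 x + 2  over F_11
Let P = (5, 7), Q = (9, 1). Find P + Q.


P != Q, so use the chord formula.
s = (y2 - y1) / (x2 - x1) = (5) / (4) mod 11 = 4
x3 = s^2 - x1 - x2 mod 11 = 4^2 - 5 - 9 = 2
y3 = s (x1 - x3) - y1 mod 11 = 4 * (5 - 2) - 7 = 5

P + Q = (2, 5)


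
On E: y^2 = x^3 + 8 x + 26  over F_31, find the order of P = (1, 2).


Compute successive multiples of P until we hit O:
  1P = (1, 2)
  2P = (23, 15)
  3P = (11, 9)
  4P = (26, 27)
  5P = (5, 25)
  6P = (29, 23)
  7P = (19, 0)
  8P = (29, 8)
  ... (continuing to 14P)
  14P = O

ord(P) = 14


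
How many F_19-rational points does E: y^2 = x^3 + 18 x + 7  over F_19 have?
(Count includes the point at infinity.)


For each x in F_19, count y with y^2 = x^3 + 18 x + 7 mod 19:
  x = 0: RHS = 7, y in [8, 11]  -> 2 point(s)
  x = 1: RHS = 7, y in [8, 11]  -> 2 point(s)
  x = 7: RHS = 1, y in [1, 18]  -> 2 point(s)
  x = 8: RHS = 17, y in [6, 13]  -> 2 point(s)
  x = 9: RHS = 5, y in [9, 10]  -> 2 point(s)
  x = 10: RHS = 9, y in [3, 16]  -> 2 point(s)
  x = 11: RHS = 16, y in [4, 15]  -> 2 point(s)
  x = 13: RHS = 6, y in [5, 14]  -> 2 point(s)
  x = 14: RHS = 1, y in [1, 18]  -> 2 point(s)
  x = 15: RHS = 4, y in [2, 17]  -> 2 point(s)
  x = 17: RHS = 1, y in [1, 18]  -> 2 point(s)
  x = 18: RHS = 7, y in [8, 11]  -> 2 point(s)
Affine points: 24. Add the point at infinity: total = 25.

#E(F_19) = 25


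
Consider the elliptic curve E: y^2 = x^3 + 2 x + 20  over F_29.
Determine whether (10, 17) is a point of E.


Check whether y^2 = x^3 + 2 x + 20 (mod 29) for (x, y) = (10, 17).
LHS: y^2 = 17^2 mod 29 = 28
RHS: x^3 + 2 x + 20 = 10^3 + 2*10 + 20 mod 29 = 25
LHS != RHS

No, not on the curve


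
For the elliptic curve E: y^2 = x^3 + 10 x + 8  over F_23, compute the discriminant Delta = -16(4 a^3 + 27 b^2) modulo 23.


4 a^3 + 27 b^2 = 4*10^3 + 27*8^2 = 4000 + 1728 = 5728
Delta = -16 * (5728) = -91648
Delta mod 23 = 7

Delta = 7 (mod 23)


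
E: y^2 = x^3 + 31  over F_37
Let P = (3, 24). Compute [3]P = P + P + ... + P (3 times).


k = 3 = 11_2 (binary, LSB first: 11)
Double-and-add from P = (3, 24):
  bit 0 = 1: acc = O + (3, 24) = (3, 24)
  bit 1 = 1: acc = (3, 24) + (4, 24) = (30, 13)

3P = (30, 13)


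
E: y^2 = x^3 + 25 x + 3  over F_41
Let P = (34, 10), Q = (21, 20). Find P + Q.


P != Q, so use the chord formula.
s = (y2 - y1) / (x2 - x1) = (10) / (28) mod 41 = 15
x3 = s^2 - x1 - x2 mod 41 = 15^2 - 34 - 21 = 6
y3 = s (x1 - x3) - y1 mod 41 = 15 * (34 - 6) - 10 = 0

P + Q = (6, 0)


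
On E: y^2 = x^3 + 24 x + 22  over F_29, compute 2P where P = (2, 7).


Doubling: s = (3 x1^2 + a) / (2 y1)
s = (3*2^2 + 24) / (2*7) mod 29 = 15
x3 = s^2 - 2 x1 mod 29 = 15^2 - 2*2 = 18
y3 = s (x1 - x3) - y1 mod 29 = 15 * (2 - 18) - 7 = 14

2P = (18, 14)


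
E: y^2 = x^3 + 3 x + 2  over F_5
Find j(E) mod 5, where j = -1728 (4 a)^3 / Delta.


Delta = -16(4 a^3 + 27 b^2) mod 5 = 4
-1728 * (4 a)^3 = -1728 * (4*3)^3 mod 5 = 1
j = 1 * 4^(-1) mod 5 = 4

j = 4 (mod 5)


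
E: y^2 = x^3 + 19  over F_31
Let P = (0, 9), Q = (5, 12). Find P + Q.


P != Q, so use the chord formula.
s = (y2 - y1) / (x2 - x1) = (3) / (5) mod 31 = 13
x3 = s^2 - x1 - x2 mod 31 = 13^2 - 0 - 5 = 9
y3 = s (x1 - x3) - y1 mod 31 = 13 * (0 - 9) - 9 = 29

P + Q = (9, 29)


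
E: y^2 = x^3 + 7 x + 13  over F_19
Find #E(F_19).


For each x in F_19, count y with y^2 = x^3 + 7 x + 13 mod 19:
  x = 2: RHS = 16, y in [4, 15]  -> 2 point(s)
  x = 3: RHS = 4, y in [2, 17]  -> 2 point(s)
  x = 6: RHS = 5, y in [9, 10]  -> 2 point(s)
  x = 7: RHS = 6, y in [5, 14]  -> 2 point(s)
  x = 8: RHS = 11, y in [7, 12]  -> 2 point(s)
  x = 9: RHS = 7, y in [8, 11]  -> 2 point(s)
  x = 10: RHS = 0, y in [0]  -> 1 point(s)
  x = 12: RHS = 1, y in [1, 18]  -> 2 point(s)
  x = 14: RHS = 5, y in [9, 10]  -> 2 point(s)
  x = 15: RHS = 16, y in [4, 15]  -> 2 point(s)
  x = 18: RHS = 5, y in [9, 10]  -> 2 point(s)
Affine points: 21. Add the point at infinity: total = 22.

#E(F_19) = 22


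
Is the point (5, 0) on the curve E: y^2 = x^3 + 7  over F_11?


Check whether y^2 = x^3 + 0 x + 7 (mod 11) for (x, y) = (5, 0).
LHS: y^2 = 0^2 mod 11 = 0
RHS: x^3 + 0 x + 7 = 5^3 + 0*5 + 7 mod 11 = 0
LHS = RHS

Yes, on the curve


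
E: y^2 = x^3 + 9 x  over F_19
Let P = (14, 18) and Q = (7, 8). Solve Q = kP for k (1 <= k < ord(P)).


Enumerate multiples of P until we hit Q = (7, 8):
  1P = (14, 18)
  2P = (7, 11)
  3P = (18, 16)
  4P = (11, 9)
  5P = (3, 15)
  6P = (6, 17)
  7P = (10, 11)
  8P = (4, 9)
  9P = (2, 8)
  10P = (0, 0)
  11P = (2, 11)
  12P = (4, 10)
  13P = (10, 8)
  14P = (6, 2)
  15P = (3, 4)
  16P = (11, 10)
  17P = (18, 3)
  18P = (7, 8)
Match found at i = 18.

k = 18


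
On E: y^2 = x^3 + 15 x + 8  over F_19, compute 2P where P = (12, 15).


Doubling: s = (3 x1^2 + a) / (2 y1)
s = (3*12^2 + 15) / (2*15) mod 19 = 13
x3 = s^2 - 2 x1 mod 19 = 13^2 - 2*12 = 12
y3 = s (x1 - x3) - y1 mod 19 = 13 * (12 - 12) - 15 = 4

2P = (12, 4)


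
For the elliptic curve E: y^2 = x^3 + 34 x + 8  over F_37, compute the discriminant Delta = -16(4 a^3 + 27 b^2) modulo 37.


4 a^3 + 27 b^2 = 4*34^3 + 27*8^2 = 157216 + 1728 = 158944
Delta = -16 * (158944) = -2543104
Delta mod 37 = 17

Delta = 17 (mod 37)


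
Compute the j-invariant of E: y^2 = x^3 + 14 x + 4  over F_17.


Delta = -16(4 a^3 + 27 b^2) mod 17 = 1
-1728 * (4 a)^3 = -1728 * (4*14)^3 mod 17 = 2
j = 2 * 1^(-1) mod 17 = 2

j = 2 (mod 17)


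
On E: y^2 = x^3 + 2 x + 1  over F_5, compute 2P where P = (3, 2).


k = 2 = 10_2 (binary, LSB first: 01)
Double-and-add from P = (3, 2):
  bit 0 = 0: acc unchanged = O
  bit 1 = 1: acc = O + (0, 1) = (0, 1)

2P = (0, 1)


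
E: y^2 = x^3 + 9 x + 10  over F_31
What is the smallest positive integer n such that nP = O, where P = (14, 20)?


Compute successive multiples of P until we hit O:
  1P = (14, 20)
  2P = (8, 6)
  3P = (11, 18)
  4P = (3, 8)
  5P = (28, 7)
  6P = (9, 13)
  7P = (5, 5)
  8P = (1, 12)
  ... (continuing to 30P)
  30P = O

ord(P) = 30


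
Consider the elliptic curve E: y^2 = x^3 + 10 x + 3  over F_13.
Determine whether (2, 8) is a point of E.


Check whether y^2 = x^3 + 10 x + 3 (mod 13) for (x, y) = (2, 8).
LHS: y^2 = 8^2 mod 13 = 12
RHS: x^3 + 10 x + 3 = 2^3 + 10*2 + 3 mod 13 = 5
LHS != RHS

No, not on the curve


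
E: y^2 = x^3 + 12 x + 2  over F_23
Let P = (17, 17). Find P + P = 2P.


Doubling: s = (3 x1^2 + a) / (2 y1)
s = (3*17^2 + 12) / (2*17) mod 23 = 13
x3 = s^2 - 2 x1 mod 23 = 13^2 - 2*17 = 20
y3 = s (x1 - x3) - y1 mod 23 = 13 * (17 - 20) - 17 = 13

2P = (20, 13)


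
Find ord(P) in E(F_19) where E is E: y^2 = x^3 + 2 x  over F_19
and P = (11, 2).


Compute successive multiples of P until we hit O:
  1P = (11, 2)
  2P = (17, 11)
  3P = (17, 8)
  4P = (11, 17)
  5P = O

ord(P) = 5


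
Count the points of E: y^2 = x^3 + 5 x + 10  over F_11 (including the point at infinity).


For each x in F_11, count y with y^2 = x^3 + 5 x + 10 mod 11:
  x = 1: RHS = 5, y in [4, 7]  -> 2 point(s)
  x = 6: RHS = 3, y in [5, 6]  -> 2 point(s)
  x = 7: RHS = 3, y in [5, 6]  -> 2 point(s)
  x = 8: RHS = 1, y in [1, 10]  -> 2 point(s)
  x = 9: RHS = 3, y in [5, 6]  -> 2 point(s)
  x = 10: RHS = 4, y in [2, 9]  -> 2 point(s)
Affine points: 12. Add the point at infinity: total = 13.

#E(F_11) = 13


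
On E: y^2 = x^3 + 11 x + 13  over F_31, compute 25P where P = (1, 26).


k = 25 = 11001_2 (binary, LSB first: 10011)
Double-and-add from P = (1, 26):
  bit 0 = 1: acc = O + (1, 26) = (1, 26)
  bit 1 = 0: acc unchanged = (1, 26)
  bit 2 = 0: acc unchanged = (1, 26)
  bit 3 = 1: acc = (1, 26) + (14, 20) = (23, 8)
  bit 4 = 1: acc = (23, 8) + (5, 21) = (4, 11)

25P = (4, 11)


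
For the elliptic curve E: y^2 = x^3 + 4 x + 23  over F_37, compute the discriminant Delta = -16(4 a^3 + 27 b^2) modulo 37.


4 a^3 + 27 b^2 = 4*4^3 + 27*23^2 = 256 + 14283 = 14539
Delta = -16 * (14539) = -232624
Delta mod 37 = 32

Delta = 32 (mod 37)


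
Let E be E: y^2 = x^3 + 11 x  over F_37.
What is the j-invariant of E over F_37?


Delta = -16(4 a^3 + 27 b^2) mod 37 = 27
-1728 * (4 a)^3 = -1728 * (4*11)^3 mod 37 = 36
j = 36 * 27^(-1) mod 37 = 26

j = 26 (mod 37)


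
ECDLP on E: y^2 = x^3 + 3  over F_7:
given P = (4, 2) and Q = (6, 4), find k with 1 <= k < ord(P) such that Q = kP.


Enumerate multiples of P until we hit Q = (6, 4):
  1P = (4, 2)
  2P = (3, 3)
  3P = (1, 2)
  4P = (2, 5)
  5P = (5, 3)
  6P = (6, 3)
  7P = (6, 4)
Match found at i = 7.

k = 7


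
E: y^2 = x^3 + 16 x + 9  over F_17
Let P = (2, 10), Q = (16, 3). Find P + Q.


P != Q, so use the chord formula.
s = (y2 - y1) / (x2 - x1) = (10) / (14) mod 17 = 8
x3 = s^2 - x1 - x2 mod 17 = 8^2 - 2 - 16 = 12
y3 = s (x1 - x3) - y1 mod 17 = 8 * (2 - 12) - 10 = 12

P + Q = (12, 12)


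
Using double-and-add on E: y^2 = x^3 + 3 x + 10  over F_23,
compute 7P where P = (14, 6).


k = 7 = 111_2 (binary, LSB first: 111)
Double-and-add from P = (14, 6):
  bit 0 = 1: acc = O + (14, 6) = (14, 6)
  bit 1 = 1: acc = (14, 6) + (7, 11) = (18, 10)
  bit 2 = 1: acc = (18, 10) + (15, 16) = (17, 11)

7P = (17, 11)


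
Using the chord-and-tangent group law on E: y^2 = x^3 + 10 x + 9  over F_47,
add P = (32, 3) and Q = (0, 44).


P != Q, so use the chord formula.
s = (y2 - y1) / (x2 - x1) = (41) / (15) mod 47 = 9
x3 = s^2 - x1 - x2 mod 47 = 9^2 - 32 - 0 = 2
y3 = s (x1 - x3) - y1 mod 47 = 9 * (32 - 2) - 3 = 32

P + Q = (2, 32)


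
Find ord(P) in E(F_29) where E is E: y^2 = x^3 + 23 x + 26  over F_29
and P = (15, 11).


Compute successive multiples of P until we hit O:
  1P = (15, 11)
  2P = (5, 11)
  3P = (9, 18)
  4P = (12, 0)
  5P = (9, 11)
  6P = (5, 18)
  7P = (15, 18)
  8P = O

ord(P) = 8


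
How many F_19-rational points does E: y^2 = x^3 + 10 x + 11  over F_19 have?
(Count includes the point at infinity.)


For each x in F_19, count y with y^2 = x^3 + 10 x + 11 mod 19:
  x = 0: RHS = 11, y in [7, 12]  -> 2 point(s)
  x = 2: RHS = 1, y in [1, 18]  -> 2 point(s)
  x = 3: RHS = 11, y in [7, 12]  -> 2 point(s)
  x = 4: RHS = 1, y in [1, 18]  -> 2 point(s)
  x = 7: RHS = 6, y in [5, 14]  -> 2 point(s)
  x = 10: RHS = 9, y in [3, 16]  -> 2 point(s)
  x = 12: RHS = 16, y in [4, 15]  -> 2 point(s)
  x = 13: RHS = 1, y in [1, 18]  -> 2 point(s)
  x = 14: RHS = 7, y in [8, 11]  -> 2 point(s)
  x = 16: RHS = 11, y in [7, 12]  -> 2 point(s)
  x = 18: RHS = 0, y in [0]  -> 1 point(s)
Affine points: 21. Add the point at infinity: total = 22.

#E(F_19) = 22


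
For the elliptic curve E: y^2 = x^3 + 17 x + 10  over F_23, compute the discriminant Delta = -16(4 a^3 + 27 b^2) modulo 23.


4 a^3 + 27 b^2 = 4*17^3 + 27*10^2 = 19652 + 2700 = 22352
Delta = -16 * (22352) = -357632
Delta mod 23 = 18

Delta = 18 (mod 23)


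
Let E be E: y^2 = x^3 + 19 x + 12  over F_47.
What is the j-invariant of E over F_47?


Delta = -16(4 a^3 + 27 b^2) mod 47 = 24
-1728 * (4 a)^3 = -1728 * (4*19)^3 mod 47 = 3
j = 3 * 24^(-1) mod 47 = 6

j = 6 (mod 47)


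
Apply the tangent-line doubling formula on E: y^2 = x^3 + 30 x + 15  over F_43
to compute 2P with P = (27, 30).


Doubling: s = (3 x1^2 + a) / (2 y1)
s = (3*27^2 + 30) / (2*30) mod 43 = 9
x3 = s^2 - 2 x1 mod 43 = 9^2 - 2*27 = 27
y3 = s (x1 - x3) - y1 mod 43 = 9 * (27 - 27) - 30 = 13

2P = (27, 13)


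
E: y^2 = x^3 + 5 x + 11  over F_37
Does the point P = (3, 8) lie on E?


Check whether y^2 = x^3 + 5 x + 11 (mod 37) for (x, y) = (3, 8).
LHS: y^2 = 8^2 mod 37 = 27
RHS: x^3 + 5 x + 11 = 3^3 + 5*3 + 11 mod 37 = 16
LHS != RHS

No, not on the curve


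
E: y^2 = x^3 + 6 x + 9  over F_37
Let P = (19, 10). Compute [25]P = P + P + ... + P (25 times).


k = 25 = 11001_2 (binary, LSB first: 10011)
Double-and-add from P = (19, 10):
  bit 0 = 1: acc = O + (19, 10) = (19, 10)
  bit 1 = 0: acc unchanged = (19, 10)
  bit 2 = 0: acc unchanged = (19, 10)
  bit 3 = 1: acc = (19, 10) + (23, 17) = (5, 33)
  bit 4 = 1: acc = (5, 33) + (12, 25) = (13, 29)

25P = (13, 29)


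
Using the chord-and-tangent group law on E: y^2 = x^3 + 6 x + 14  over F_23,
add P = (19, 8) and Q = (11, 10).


P != Q, so use the chord formula.
s = (y2 - y1) / (x2 - x1) = (2) / (15) mod 23 = 17
x3 = s^2 - x1 - x2 mod 23 = 17^2 - 19 - 11 = 6
y3 = s (x1 - x3) - y1 mod 23 = 17 * (19 - 6) - 8 = 6

P + Q = (6, 6)


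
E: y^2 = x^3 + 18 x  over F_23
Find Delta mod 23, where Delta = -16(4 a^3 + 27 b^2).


4 a^3 + 27 b^2 = 4*18^3 + 27*0^2 = 23328 + 0 = 23328
Delta = -16 * (23328) = -373248
Delta mod 23 = 19

Delta = 19 (mod 23)


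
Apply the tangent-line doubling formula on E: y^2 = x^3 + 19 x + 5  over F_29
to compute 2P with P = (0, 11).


Doubling: s = (3 x1^2 + a) / (2 y1)
s = (3*0^2 + 19) / (2*11) mod 29 = 18
x3 = s^2 - 2 x1 mod 29 = 18^2 - 2*0 = 5
y3 = s (x1 - x3) - y1 mod 29 = 18 * (0 - 5) - 11 = 15

2P = (5, 15)


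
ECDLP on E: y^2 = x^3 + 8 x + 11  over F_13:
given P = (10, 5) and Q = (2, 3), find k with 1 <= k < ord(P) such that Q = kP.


Enumerate multiples of P until we hit Q = (2, 3):
  1P = (10, 5)
  2P = (2, 10)
  3P = (2, 3)
Match found at i = 3.

k = 3


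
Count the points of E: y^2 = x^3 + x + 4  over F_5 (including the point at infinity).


For each x in F_5, count y with y^2 = x^3 + 1 x + 4 mod 5:
  x = 0: RHS = 4, y in [2, 3]  -> 2 point(s)
  x = 1: RHS = 1, y in [1, 4]  -> 2 point(s)
  x = 2: RHS = 4, y in [2, 3]  -> 2 point(s)
  x = 3: RHS = 4, y in [2, 3]  -> 2 point(s)
Affine points: 8. Add the point at infinity: total = 9.

#E(F_5) = 9


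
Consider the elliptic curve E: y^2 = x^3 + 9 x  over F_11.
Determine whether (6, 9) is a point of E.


Check whether y^2 = x^3 + 9 x + 0 (mod 11) for (x, y) = (6, 9).
LHS: y^2 = 9^2 mod 11 = 4
RHS: x^3 + 9 x + 0 = 6^3 + 9*6 + 0 mod 11 = 6
LHS != RHS

No, not on the curve


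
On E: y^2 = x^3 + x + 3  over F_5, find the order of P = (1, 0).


Compute successive multiples of P until we hit O:
  1P = (1, 0)
  2P = O

ord(P) = 2


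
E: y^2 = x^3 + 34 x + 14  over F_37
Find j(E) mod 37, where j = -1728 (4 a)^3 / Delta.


Delta = -16(4 a^3 + 27 b^2) mod 37 = 10
-1728 * (4 a)^3 = -1728 * (4*34)^3 mod 37 = 10
j = 10 * 10^(-1) mod 37 = 1

j = 1 (mod 37)


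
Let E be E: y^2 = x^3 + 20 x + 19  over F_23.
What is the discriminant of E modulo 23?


4 a^3 + 27 b^2 = 4*20^3 + 27*19^2 = 32000 + 9747 = 41747
Delta = -16 * (41747) = -667952
Delta mod 23 = 14

Delta = 14 (mod 23)


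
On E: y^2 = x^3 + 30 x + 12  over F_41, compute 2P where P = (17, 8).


Doubling: s = (3 x1^2 + a) / (2 y1)
s = (3*17^2 + 30) / (2*8) mod 41 = 33
x3 = s^2 - 2 x1 mod 41 = 33^2 - 2*17 = 30
y3 = s (x1 - x3) - y1 mod 41 = 33 * (17 - 30) - 8 = 14

2P = (30, 14)


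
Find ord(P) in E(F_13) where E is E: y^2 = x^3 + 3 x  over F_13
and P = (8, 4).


Compute successive multiples of P until we hit O:
  1P = (8, 4)
  2P = (10, 9)
  3P = (11, 8)
  4P = (3, 7)
  5P = (6, 0)
  6P = (3, 6)
  7P = (11, 5)
  8P = (10, 4)
  ... (continuing to 10P)
  10P = O

ord(P) = 10


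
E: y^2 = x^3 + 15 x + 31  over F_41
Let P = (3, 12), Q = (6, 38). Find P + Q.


P != Q, so use the chord formula.
s = (y2 - y1) / (x2 - x1) = (26) / (3) mod 41 = 36
x3 = s^2 - x1 - x2 mod 41 = 36^2 - 3 - 6 = 16
y3 = s (x1 - x3) - y1 mod 41 = 36 * (3 - 16) - 12 = 12

P + Q = (16, 12)


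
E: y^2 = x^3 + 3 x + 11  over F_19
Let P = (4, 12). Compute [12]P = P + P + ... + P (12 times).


k = 12 = 1100_2 (binary, LSB first: 0011)
Double-and-add from P = (4, 12):
  bit 0 = 0: acc unchanged = O
  bit 1 = 0: acc unchanged = O
  bit 2 = 1: acc = O + (9, 8) = (9, 8)
  bit 3 = 1: acc = (9, 8) + (18, 8) = (11, 11)

12P = (11, 11)


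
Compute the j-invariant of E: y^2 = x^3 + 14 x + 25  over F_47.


Delta = -16(4 a^3 + 27 b^2) mod 47 = 38
-1728 * (4 a)^3 = -1728 * (4*14)^3 mod 47 = 29
j = 29 * 38^(-1) mod 47 = 2

j = 2 (mod 47)


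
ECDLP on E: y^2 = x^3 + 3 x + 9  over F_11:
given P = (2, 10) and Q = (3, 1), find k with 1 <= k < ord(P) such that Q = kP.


Enumerate multiples of P until we hit Q = (3, 1):
  1P = (2, 10)
  2P = (0, 8)
  3P = (10, 4)
  4P = (3, 10)
  5P = (6, 1)
  6P = (6, 10)
  7P = (3, 1)
Match found at i = 7.

k = 7


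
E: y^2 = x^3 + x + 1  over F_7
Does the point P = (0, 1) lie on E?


Check whether y^2 = x^3 + 1 x + 1 (mod 7) for (x, y) = (0, 1).
LHS: y^2 = 1^2 mod 7 = 1
RHS: x^3 + 1 x + 1 = 0^3 + 1*0 + 1 mod 7 = 1
LHS = RHS

Yes, on the curve


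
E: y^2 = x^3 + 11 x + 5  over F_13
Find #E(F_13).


For each x in F_13, count y with y^2 = x^3 + 11 x + 5 mod 13:
  x = 1: RHS = 4, y in [2, 11]  -> 2 point(s)
  x = 2: RHS = 9, y in [3, 10]  -> 2 point(s)
  x = 3: RHS = 0, y in [0]  -> 1 point(s)
  x = 4: RHS = 9, y in [3, 10]  -> 2 point(s)
  x = 5: RHS = 3, y in [4, 9]  -> 2 point(s)
  x = 6: RHS = 1, y in [1, 12]  -> 2 point(s)
  x = 7: RHS = 9, y in [3, 10]  -> 2 point(s)
  x = 9: RHS = 1, y in [1, 12]  -> 2 point(s)
  x = 10: RHS = 10, y in [6, 7]  -> 2 point(s)
  x = 11: RHS = 1, y in [1, 12]  -> 2 point(s)
Affine points: 19. Add the point at infinity: total = 20.

#E(F_13) = 20


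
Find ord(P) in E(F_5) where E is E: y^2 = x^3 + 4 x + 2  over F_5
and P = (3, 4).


Compute successive multiples of P until we hit O:
  1P = (3, 4)
  2P = (3, 1)
  3P = O

ord(P) = 3


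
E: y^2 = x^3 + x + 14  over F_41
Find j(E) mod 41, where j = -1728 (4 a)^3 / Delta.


Delta = -16(4 a^3 + 27 b^2) mod 41 = 11
-1728 * (4 a)^3 = -1728 * (4*1)^3 mod 41 = 26
j = 26 * 11^(-1) mod 41 = 21

j = 21 (mod 41)


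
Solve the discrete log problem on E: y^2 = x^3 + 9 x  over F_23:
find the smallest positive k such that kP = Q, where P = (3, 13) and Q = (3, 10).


Enumerate multiples of P until we hit Q = (3, 10):
  1P = (3, 13)
  2P = (0, 0)
  3P = (3, 10)
Match found at i = 3.

k = 3


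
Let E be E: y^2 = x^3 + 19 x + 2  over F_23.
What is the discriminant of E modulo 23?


4 a^3 + 27 b^2 = 4*19^3 + 27*2^2 = 27436 + 108 = 27544
Delta = -16 * (27544) = -440704
Delta mod 23 = 22

Delta = 22 (mod 23)


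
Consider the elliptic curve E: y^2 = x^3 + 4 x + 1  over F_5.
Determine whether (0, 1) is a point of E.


Check whether y^2 = x^3 + 4 x + 1 (mod 5) for (x, y) = (0, 1).
LHS: y^2 = 1^2 mod 5 = 1
RHS: x^3 + 4 x + 1 = 0^3 + 4*0 + 1 mod 5 = 1
LHS = RHS

Yes, on the curve


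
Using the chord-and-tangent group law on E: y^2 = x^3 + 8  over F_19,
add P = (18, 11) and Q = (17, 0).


P != Q, so use the chord formula.
s = (y2 - y1) / (x2 - x1) = (8) / (18) mod 19 = 11
x3 = s^2 - x1 - x2 mod 19 = 11^2 - 18 - 17 = 10
y3 = s (x1 - x3) - y1 mod 19 = 11 * (18 - 10) - 11 = 1

P + Q = (10, 1)


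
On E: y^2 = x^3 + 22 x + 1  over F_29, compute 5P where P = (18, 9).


k = 5 = 101_2 (binary, LSB first: 101)
Double-and-add from P = (18, 9):
  bit 0 = 1: acc = O + (18, 9) = (18, 9)
  bit 1 = 0: acc unchanged = (18, 9)
  bit 2 = 1: acc = (18, 9) + (5, 27) = (5, 2)

5P = (5, 2)


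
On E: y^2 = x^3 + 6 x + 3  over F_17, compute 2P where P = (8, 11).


Doubling: s = (3 x1^2 + a) / (2 y1)
s = (3*8^2 + 6) / (2*11) mod 17 = 9
x3 = s^2 - 2 x1 mod 17 = 9^2 - 2*8 = 14
y3 = s (x1 - x3) - y1 mod 17 = 9 * (8 - 14) - 11 = 3

2P = (14, 3)


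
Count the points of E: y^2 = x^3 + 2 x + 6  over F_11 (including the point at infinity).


For each x in F_11, count y with y^2 = x^3 + 2 x + 6 mod 11:
  x = 1: RHS = 9, y in [3, 8]  -> 2 point(s)
  x = 4: RHS = 1, y in [1, 10]  -> 2 point(s)
  x = 5: RHS = 9, y in [3, 8]  -> 2 point(s)
  x = 6: RHS = 3, y in [5, 6]  -> 2 point(s)
  x = 7: RHS = 0, y in [0]  -> 1 point(s)
  x = 9: RHS = 5, y in [4, 7]  -> 2 point(s)
  x = 10: RHS = 3, y in [5, 6]  -> 2 point(s)
Affine points: 13. Add the point at infinity: total = 14.

#E(F_11) = 14


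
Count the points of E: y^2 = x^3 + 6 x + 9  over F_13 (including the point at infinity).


For each x in F_13, count y with y^2 = x^3 + 6 x + 9 mod 13:
  x = 0: RHS = 9, y in [3, 10]  -> 2 point(s)
  x = 1: RHS = 3, y in [4, 9]  -> 2 point(s)
  x = 2: RHS = 3, y in [4, 9]  -> 2 point(s)
  x = 6: RHS = 1, y in [1, 12]  -> 2 point(s)
  x = 7: RHS = 4, y in [2, 11]  -> 2 point(s)
  x = 8: RHS = 10, y in [6, 7]  -> 2 point(s)
  x = 9: RHS = 12, y in [5, 8]  -> 2 point(s)
  x = 10: RHS = 3, y in [4, 9]  -> 2 point(s)
Affine points: 16. Add the point at infinity: total = 17.

#E(F_13) = 17


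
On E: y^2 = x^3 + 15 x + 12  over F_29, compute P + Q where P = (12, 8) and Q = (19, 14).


P != Q, so use the chord formula.
s = (y2 - y1) / (x2 - x1) = (6) / (7) mod 29 = 5
x3 = s^2 - x1 - x2 mod 29 = 5^2 - 12 - 19 = 23
y3 = s (x1 - x3) - y1 mod 29 = 5 * (12 - 23) - 8 = 24

P + Q = (23, 24)


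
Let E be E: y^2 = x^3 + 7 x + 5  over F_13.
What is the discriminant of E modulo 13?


4 a^3 + 27 b^2 = 4*7^3 + 27*5^2 = 1372 + 675 = 2047
Delta = -16 * (2047) = -32752
Delta mod 13 = 8

Delta = 8 (mod 13)


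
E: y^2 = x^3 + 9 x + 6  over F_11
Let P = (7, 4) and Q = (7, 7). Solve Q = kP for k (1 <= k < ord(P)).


Enumerate multiples of P until we hit Q = (7, 7):
  1P = (7, 4)
  2P = (6, 10)
  3P = (1, 4)
  4P = (3, 7)
  5P = (5, 0)
  6P = (3, 4)
  7P = (1, 7)
  8P = (6, 1)
  9P = (7, 7)
Match found at i = 9.

k = 9


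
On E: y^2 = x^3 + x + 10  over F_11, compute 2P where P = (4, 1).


Doubling: s = (3 x1^2 + a) / (2 y1)
s = (3*4^2 + 1) / (2*1) mod 11 = 8
x3 = s^2 - 2 x1 mod 11 = 8^2 - 2*4 = 1
y3 = s (x1 - x3) - y1 mod 11 = 8 * (4 - 1) - 1 = 1

2P = (1, 1)


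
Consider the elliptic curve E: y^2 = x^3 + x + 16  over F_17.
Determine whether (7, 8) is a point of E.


Check whether y^2 = x^3 + 1 x + 16 (mod 17) for (x, y) = (7, 8).
LHS: y^2 = 8^2 mod 17 = 13
RHS: x^3 + 1 x + 16 = 7^3 + 1*7 + 16 mod 17 = 9
LHS != RHS

No, not on the curve


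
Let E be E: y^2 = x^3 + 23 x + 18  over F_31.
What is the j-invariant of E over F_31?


Delta = -16(4 a^3 + 27 b^2) mod 31 = 29
-1728 * (4 a)^3 = -1728 * (4*23)^3 mod 31 = 23
j = 23 * 29^(-1) mod 31 = 4

j = 4 (mod 31)


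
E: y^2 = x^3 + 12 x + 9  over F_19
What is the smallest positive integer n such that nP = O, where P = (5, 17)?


Compute successive multiples of P until we hit O:
  1P = (5, 17)
  2P = (13, 5)
  3P = (8, 16)
  4P = (4, 8)
  5P = (15, 7)
  6P = (0, 16)
  7P = (11, 16)
  8P = (12, 0)
  ... (continuing to 16P)
  16P = O

ord(P) = 16


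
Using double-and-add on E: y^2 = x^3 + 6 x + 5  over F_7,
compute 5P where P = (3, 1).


k = 5 = 101_2 (binary, LSB first: 101)
Double-and-add from P = (3, 1):
  bit 0 = 1: acc = O + (3, 1) = (3, 1)
  bit 1 = 0: acc unchanged = (3, 1)
  bit 2 = 1: acc = (3, 1) + (4, 4) = (2, 2)

5P = (2, 2)


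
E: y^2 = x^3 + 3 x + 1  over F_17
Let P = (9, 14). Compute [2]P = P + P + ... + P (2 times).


k = 2 = 10_2 (binary, LSB first: 01)
Double-and-add from P = (9, 14):
  bit 0 = 0: acc unchanged = O
  bit 1 = 1: acc = O + (14, 4) = (14, 4)

2P = (14, 4)


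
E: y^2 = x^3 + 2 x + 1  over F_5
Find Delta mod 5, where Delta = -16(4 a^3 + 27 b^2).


4 a^3 + 27 b^2 = 4*2^3 + 27*1^2 = 32 + 27 = 59
Delta = -16 * (59) = -944
Delta mod 5 = 1

Delta = 1 (mod 5)


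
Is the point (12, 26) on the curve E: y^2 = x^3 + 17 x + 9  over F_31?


Check whether y^2 = x^3 + 17 x + 9 (mod 31) for (x, y) = (12, 26).
LHS: y^2 = 26^2 mod 31 = 25
RHS: x^3 + 17 x + 9 = 12^3 + 17*12 + 9 mod 31 = 19
LHS != RHS

No, not on the curve


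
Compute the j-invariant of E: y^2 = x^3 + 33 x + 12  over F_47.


Delta = -16(4 a^3 + 27 b^2) mod 47 = 44
-1728 * (4 a)^3 = -1728 * (4*33)^3 mod 47 = 18
j = 18 * 44^(-1) mod 47 = 41

j = 41 (mod 47)


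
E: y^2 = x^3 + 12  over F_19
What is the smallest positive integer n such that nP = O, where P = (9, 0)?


Compute successive multiples of P until we hit O:
  1P = (9, 0)
  2P = O

ord(P) = 2


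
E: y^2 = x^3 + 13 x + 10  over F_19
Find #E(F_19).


For each x in F_19, count y with y^2 = x^3 + 13 x + 10 mod 19:
  x = 1: RHS = 5, y in [9, 10]  -> 2 point(s)
  x = 2: RHS = 6, y in [5, 14]  -> 2 point(s)
  x = 3: RHS = 0, y in [0]  -> 1 point(s)
  x = 6: RHS = 0, y in [0]  -> 1 point(s)
  x = 7: RHS = 7, y in [8, 11]  -> 2 point(s)
  x = 9: RHS = 1, y in [1, 18]  -> 2 point(s)
  x = 10: RHS = 0, y in [0]  -> 1 point(s)
  x = 13: RHS = 1, y in [1, 18]  -> 2 point(s)
  x = 16: RHS = 1, y in [1, 18]  -> 2 point(s)
Affine points: 15. Add the point at infinity: total = 16.

#E(F_19) = 16


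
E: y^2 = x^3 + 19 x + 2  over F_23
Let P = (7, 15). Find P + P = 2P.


Doubling: s = (3 x1^2 + a) / (2 y1)
s = (3*7^2 + 19) / (2*15) mod 23 = 4
x3 = s^2 - 2 x1 mod 23 = 4^2 - 2*7 = 2
y3 = s (x1 - x3) - y1 mod 23 = 4 * (7 - 2) - 15 = 5

2P = (2, 5)


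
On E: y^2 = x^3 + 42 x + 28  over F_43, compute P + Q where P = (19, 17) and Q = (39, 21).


P != Q, so use the chord formula.
s = (y2 - y1) / (x2 - x1) = (4) / (20) mod 43 = 26
x3 = s^2 - x1 - x2 mod 43 = 26^2 - 19 - 39 = 16
y3 = s (x1 - x3) - y1 mod 43 = 26 * (19 - 16) - 17 = 18

P + Q = (16, 18)


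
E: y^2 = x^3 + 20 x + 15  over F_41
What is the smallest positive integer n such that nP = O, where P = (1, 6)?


Compute successive multiples of P until we hit O:
  1P = (1, 6)
  2P = (31, 39)
  3P = (18, 4)
  4P = (24, 16)
  5P = (32, 34)
  6P = (6, 8)
  7P = (3, 26)
  8P = (14, 28)
  ... (continuing to 44P)
  44P = O

ord(P) = 44


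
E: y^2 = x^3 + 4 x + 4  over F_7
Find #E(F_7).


For each x in F_7, count y with y^2 = x^3 + 4 x + 4 mod 7:
  x = 0: RHS = 4, y in [2, 5]  -> 2 point(s)
  x = 1: RHS = 2, y in [3, 4]  -> 2 point(s)
  x = 3: RHS = 1, y in [1, 6]  -> 2 point(s)
  x = 4: RHS = 0, y in [0]  -> 1 point(s)
  x = 5: RHS = 2, y in [3, 4]  -> 2 point(s)
Affine points: 9. Add the point at infinity: total = 10.

#E(F_7) = 10


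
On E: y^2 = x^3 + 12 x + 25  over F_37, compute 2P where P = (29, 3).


Doubling: s = (3 x1^2 + a) / (2 y1)
s = (3*29^2 + 12) / (2*3) mod 37 = 34
x3 = s^2 - 2 x1 mod 37 = 34^2 - 2*29 = 25
y3 = s (x1 - x3) - y1 mod 37 = 34 * (29 - 25) - 3 = 22

2P = (25, 22)


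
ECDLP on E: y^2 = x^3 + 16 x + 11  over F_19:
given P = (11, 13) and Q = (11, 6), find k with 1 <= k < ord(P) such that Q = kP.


Enumerate multiples of P until we hit Q = (11, 6):
  1P = (11, 13)
  2P = (4, 5)
  3P = (15, 15)
  4P = (17, 3)
  5P = (17, 16)
  6P = (15, 4)
  7P = (4, 14)
  8P = (11, 6)
Match found at i = 8.

k = 8


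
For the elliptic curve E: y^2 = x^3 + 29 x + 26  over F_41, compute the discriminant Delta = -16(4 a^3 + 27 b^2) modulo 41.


4 a^3 + 27 b^2 = 4*29^3 + 27*26^2 = 97556 + 18252 = 115808
Delta = -16 * (115808) = -1852928
Delta mod 41 = 26

Delta = 26 (mod 41)


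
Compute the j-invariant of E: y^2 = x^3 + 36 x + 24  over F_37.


Delta = -16(4 a^3 + 27 b^2) mod 37 = 20
-1728 * (4 a)^3 = -1728 * (4*36)^3 mod 37 = 36
j = 36 * 20^(-1) mod 37 = 24

j = 24 (mod 37)


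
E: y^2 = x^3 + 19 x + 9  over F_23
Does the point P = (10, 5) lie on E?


Check whether y^2 = x^3 + 19 x + 9 (mod 23) for (x, y) = (10, 5).
LHS: y^2 = 5^2 mod 23 = 2
RHS: x^3 + 19 x + 9 = 10^3 + 19*10 + 9 mod 23 = 3
LHS != RHS

No, not on the curve


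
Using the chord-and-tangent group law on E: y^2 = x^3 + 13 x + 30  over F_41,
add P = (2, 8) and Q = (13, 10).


P != Q, so use the chord formula.
s = (y2 - y1) / (x2 - x1) = (2) / (11) mod 41 = 30
x3 = s^2 - x1 - x2 mod 41 = 30^2 - 2 - 13 = 24
y3 = s (x1 - x3) - y1 mod 41 = 30 * (2 - 24) - 8 = 29

P + Q = (24, 29)


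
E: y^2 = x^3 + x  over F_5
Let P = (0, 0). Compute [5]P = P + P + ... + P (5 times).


k = 5 = 101_2 (binary, LSB first: 101)
Double-and-add from P = (0, 0):
  bit 0 = 1: acc = O + (0, 0) = (0, 0)
  bit 1 = 0: acc unchanged = (0, 0)
  bit 2 = 1: acc = (0, 0) + O = (0, 0)

5P = (0, 0)


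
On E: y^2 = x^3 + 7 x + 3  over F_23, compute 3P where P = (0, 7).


k = 3 = 11_2 (binary, LSB first: 11)
Double-and-add from P = (0, 7):
  bit 0 = 1: acc = O + (0, 7) = (0, 7)
  bit 1 = 1: acc = (0, 7) + (6, 13) = (18, 21)

3P = (18, 21)


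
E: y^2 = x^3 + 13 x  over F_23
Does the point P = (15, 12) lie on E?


Check whether y^2 = x^3 + 13 x + 0 (mod 23) for (x, y) = (15, 12).
LHS: y^2 = 12^2 mod 23 = 6
RHS: x^3 + 13 x + 0 = 15^3 + 13*15 + 0 mod 23 = 5
LHS != RHS

No, not on the curve


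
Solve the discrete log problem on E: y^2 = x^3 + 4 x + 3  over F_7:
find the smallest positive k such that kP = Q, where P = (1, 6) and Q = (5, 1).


Enumerate multiples of P until we hit Q = (5, 1):
  1P = (1, 6)
  2P = (5, 1)
Match found at i = 2.

k = 2


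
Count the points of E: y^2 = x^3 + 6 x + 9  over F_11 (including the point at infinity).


For each x in F_11, count y with y^2 = x^3 + 6 x + 9 mod 11:
  x = 0: RHS = 9, y in [3, 8]  -> 2 point(s)
  x = 1: RHS = 5, y in [4, 7]  -> 2 point(s)
  x = 4: RHS = 9, y in [3, 8]  -> 2 point(s)
  x = 7: RHS = 9, y in [3, 8]  -> 2 point(s)
  x = 9: RHS = 0, y in [0]  -> 1 point(s)
Affine points: 9. Add the point at infinity: total = 10.

#E(F_11) = 10


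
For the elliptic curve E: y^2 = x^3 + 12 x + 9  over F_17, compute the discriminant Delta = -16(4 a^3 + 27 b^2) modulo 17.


4 a^3 + 27 b^2 = 4*12^3 + 27*9^2 = 6912 + 2187 = 9099
Delta = -16 * (9099) = -145584
Delta mod 17 = 4

Delta = 4 (mod 17)


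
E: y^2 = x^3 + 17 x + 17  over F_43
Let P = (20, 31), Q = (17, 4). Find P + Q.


P != Q, so use the chord formula.
s = (y2 - y1) / (x2 - x1) = (16) / (40) mod 43 = 9
x3 = s^2 - x1 - x2 mod 43 = 9^2 - 20 - 17 = 1
y3 = s (x1 - x3) - y1 mod 43 = 9 * (20 - 1) - 31 = 11

P + Q = (1, 11)


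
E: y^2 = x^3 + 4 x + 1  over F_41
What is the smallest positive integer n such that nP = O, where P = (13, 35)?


Compute successive multiples of P until we hit O:
  1P = (13, 35)
  2P = (40, 18)
  3P = (6, 35)
  4P = (22, 6)
  5P = (26, 16)
  6P = (25, 33)
  7P = (11, 33)
  8P = (18, 1)
  ... (continuing to 47P)
  47P = O

ord(P) = 47
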